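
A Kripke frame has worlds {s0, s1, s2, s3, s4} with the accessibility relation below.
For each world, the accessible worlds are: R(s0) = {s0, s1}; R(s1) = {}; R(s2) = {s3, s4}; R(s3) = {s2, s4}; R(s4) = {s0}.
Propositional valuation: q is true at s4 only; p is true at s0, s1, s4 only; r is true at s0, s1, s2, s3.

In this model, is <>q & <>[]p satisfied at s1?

At s1: <>q is false, <>[]p is false, so <>q & <>[]p is false.
  At s1: no accessible worlds, so <>q is false.
  At s1: no accessible worlds, so <>[]p is false.

No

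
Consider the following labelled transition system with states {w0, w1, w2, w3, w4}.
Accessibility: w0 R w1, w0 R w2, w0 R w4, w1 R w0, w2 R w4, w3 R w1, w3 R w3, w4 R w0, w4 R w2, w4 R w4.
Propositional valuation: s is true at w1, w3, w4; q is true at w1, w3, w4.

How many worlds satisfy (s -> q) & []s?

Let φ = (s -> q) & []s. Evaluate φ at each world:
  w0 (successors {w1, w2, w4}): φ is false.
  w1 (successors {w0}): φ is false.
  w2 (successors {w4}): φ is true.
  w3 (successors {w1, w3}): φ is true.
  w4 (successors {w0, w2, w4}): φ is false.
For instance, at w0:
  At w0: s -> q is true, []s is false, so (s -> q) & []s is false.
    At w0: []s requires s at every successor {w1, w2, w4}.
      s fails at w2, so []s is false at w0.
Satisfying worlds: {w2, w3}

2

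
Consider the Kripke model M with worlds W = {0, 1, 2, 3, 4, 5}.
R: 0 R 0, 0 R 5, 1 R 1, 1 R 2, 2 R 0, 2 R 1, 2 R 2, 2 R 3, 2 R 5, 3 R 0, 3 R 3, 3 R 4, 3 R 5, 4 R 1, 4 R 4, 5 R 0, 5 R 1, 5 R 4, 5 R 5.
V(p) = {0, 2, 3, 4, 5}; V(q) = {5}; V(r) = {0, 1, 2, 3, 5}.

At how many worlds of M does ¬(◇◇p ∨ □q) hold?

Recall that □ψ holds at a world iff ψ holds at every accessible world, and ◇ψ holds iff ψ holds at some accessible world.
Let φ = ¬(◇◇p ∨ □q). Evaluate φ at each world:
  0 (successors {0, 5}): φ is false.
  1 (successors {1, 2}): φ is false.
  2 (successors {0, 1, 2, 3, 5}): φ is false.
  3 (successors {0, 3, 4, 5}): φ is false.
  4 (successors {1, 4}): φ is false.
  5 (successors {0, 1, 4, 5}): φ is false.
For instance, at 1:
  At 1: ◇◇p ∨ □q is true, so ¬(◇◇p ∨ □q) is false.
    At 1: ◇◇p is true, □q is false, so ◇◇p ∨ □q is true.
      At 1: ◇◇p requires ◇p at some successor in {1, 2}.
        ◇p holds at 1, so ◇◇p is true at 1.
      At 1: □q requires q at every successor {1, 2}.
        q fails at 1, so □q is false at 1.
Satisfying worlds: none.

0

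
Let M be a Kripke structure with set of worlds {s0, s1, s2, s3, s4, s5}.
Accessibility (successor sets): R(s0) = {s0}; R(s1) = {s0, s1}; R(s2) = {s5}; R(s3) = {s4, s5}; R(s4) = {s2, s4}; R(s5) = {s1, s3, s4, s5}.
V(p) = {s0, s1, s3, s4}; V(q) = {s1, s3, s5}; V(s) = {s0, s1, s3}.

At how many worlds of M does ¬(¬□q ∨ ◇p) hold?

Recall that □ψ holds at a world iff ψ holds at every accessible world, and ◇ψ holds iff ψ holds at some accessible world.
Let φ = ¬(¬□q ∨ ◇p). Evaluate φ at each world:
  s0 (successors {s0}): φ is false.
  s1 (successors {s0, s1}): φ is false.
  s2 (successors {s5}): φ is true.
  s3 (successors {s4, s5}): φ is false.
  s4 (successors {s2, s4}): φ is false.
  s5 (successors {s1, s3, s4, s5}): φ is false.
For instance, at s2:
  At s2: ¬□q ∨ ◇p is false, so ¬(¬□q ∨ ◇p) is true.
    At s2: ¬□q is false, ◇p is false, so ¬□q ∨ ◇p is false.
      At s2: □q is true, so ¬□q is false.
      At s2: ◇p requires p at some successor in {s5}.
        At s5: p is false.
      So ◇p is false at s2.
Satisfying worlds: {s2}

1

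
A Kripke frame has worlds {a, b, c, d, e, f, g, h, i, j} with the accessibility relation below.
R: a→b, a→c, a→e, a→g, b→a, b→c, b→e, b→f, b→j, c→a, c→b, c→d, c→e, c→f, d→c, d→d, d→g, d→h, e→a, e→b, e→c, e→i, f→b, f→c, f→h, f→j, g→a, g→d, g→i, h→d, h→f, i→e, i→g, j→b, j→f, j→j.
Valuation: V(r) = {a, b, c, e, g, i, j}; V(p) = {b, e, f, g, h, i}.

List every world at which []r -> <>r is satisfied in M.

Let φ = []r -> <>r. Evaluate φ at each world:
  a (successors {b, c, e, g}): φ is true.
  b (successors {a, c, e, f, j}): φ is true.
  c (successors {a, b, d, e, f}): φ is true.
  d (successors {c, d, g, h}): φ is true.
  e (successors {a, b, c, i}): φ is true.
  f (successors {b, c, h, j}): φ is true.
  g (successors {a, d, i}): φ is true.
  h (successors {d, f}): φ is true.
  i (successors {e, g}): φ is true.
  j (successors {b, f, j}): φ is true.
For instance, at h:
  At h: []r is false, <>r is false, so []r -> <>r is true.
    At h: []r requires r at every successor {d, f}.
      r fails at d, so []r is false at h.
    At h: <>r requires r at some successor in {d, f}.
      At d: r is false.
      At f: r is false.
    So <>r is false at h.
Satisfying worlds: {a, b, c, d, e, f, g, h, i, j}

a, b, c, d, e, f, g, h, i, j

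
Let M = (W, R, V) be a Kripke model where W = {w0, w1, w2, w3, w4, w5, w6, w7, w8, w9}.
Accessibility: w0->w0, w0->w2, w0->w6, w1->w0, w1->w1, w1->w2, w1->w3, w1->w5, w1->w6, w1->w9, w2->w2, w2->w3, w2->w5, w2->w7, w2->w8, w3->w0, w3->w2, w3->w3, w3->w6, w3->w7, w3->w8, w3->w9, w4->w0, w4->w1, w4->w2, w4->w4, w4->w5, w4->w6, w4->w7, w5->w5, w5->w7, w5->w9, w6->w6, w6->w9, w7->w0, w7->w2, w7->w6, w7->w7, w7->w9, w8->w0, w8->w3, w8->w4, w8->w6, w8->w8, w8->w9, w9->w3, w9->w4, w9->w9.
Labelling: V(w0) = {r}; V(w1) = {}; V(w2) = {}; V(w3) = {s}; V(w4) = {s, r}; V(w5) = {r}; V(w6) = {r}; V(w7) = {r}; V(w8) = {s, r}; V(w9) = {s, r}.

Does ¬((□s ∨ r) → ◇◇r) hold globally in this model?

Recall that □ψ holds at a world iff ψ holds at every accessible world, and ◇ψ holds iff ψ holds at some accessible world.
Let φ = ¬((□s ∨ r) → ◇◇r). Evaluate φ at each world:
  w0 (successors {w0, w2, w6}): φ is false.
  w1 (successors {w0, w1, w2, w3, w5, w6, w9}): φ is false.
  w2 (successors {w2, w3, w5, w7, w8}): φ is false.
  w3 (successors {w0, w2, w3, w6, w7, w8, w9}): φ is false.
  w4 (successors {w0, w1, w2, w4, w5, w6, w7}): φ is false.
  w5 (successors {w5, w7, w9}): φ is false.
  w6 (successors {w6, w9}): φ is false.
  w7 (successors {w0, w2, w6, w7, w9}): φ is false.
  w8 (successors {w0, w3, w4, w6, w8, w9}): φ is false.
  w9 (successors {w3, w4, w9}): φ is false.
Detail at w0 (counterexample):
  At w0: (□s ∨ r) → ◇◇r is true, so ¬((□s ∨ r) → ◇◇r) is false.
    At w0: □s ∨ r is true, ◇◇r is true, so (□s ∨ r) → ◇◇r is true.
      At w0: □s is false, r is true, so □s ∨ r is true.
      At w0: ◇◇r requires ◇r at some successor in {w0, w2, w6}.
        ◇r holds at w0, so ◇◇r is true at w0.

No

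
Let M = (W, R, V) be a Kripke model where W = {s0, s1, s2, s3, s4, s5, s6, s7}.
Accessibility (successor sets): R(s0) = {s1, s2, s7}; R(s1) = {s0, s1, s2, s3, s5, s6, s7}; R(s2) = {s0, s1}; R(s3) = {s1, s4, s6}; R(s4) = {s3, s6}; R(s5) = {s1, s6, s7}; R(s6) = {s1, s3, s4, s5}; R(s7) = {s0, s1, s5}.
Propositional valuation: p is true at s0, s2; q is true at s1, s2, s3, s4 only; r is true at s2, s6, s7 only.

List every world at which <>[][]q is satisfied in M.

none

Let φ = <>[][]q. Evaluate φ at each world:
  s0 (successors {s1, s2, s7}): φ is false.
  s1 (successors {s0, s1, s2, s3, s5, s6, s7}): φ is false.
  s2 (successors {s0, s1}): φ is false.
  s3 (successors {s1, s4, s6}): φ is false.
  s4 (successors {s3, s6}): φ is false.
  s5 (successors {s1, s6, s7}): φ is false.
  s6 (successors {s1, s3, s4, s5}): φ is false.
  s7 (successors {s0, s1, s5}): φ is false.
For instance, at s3:
  At s3: <>[][]q requires [][]q at some successor in {s1, s4, s6}.
    At s1: [][]q is false.
    At s4: [][]q is false.
    At s6: [][]q is false.
  So <>[][]q is false at s3.
Satisfying worlds: none.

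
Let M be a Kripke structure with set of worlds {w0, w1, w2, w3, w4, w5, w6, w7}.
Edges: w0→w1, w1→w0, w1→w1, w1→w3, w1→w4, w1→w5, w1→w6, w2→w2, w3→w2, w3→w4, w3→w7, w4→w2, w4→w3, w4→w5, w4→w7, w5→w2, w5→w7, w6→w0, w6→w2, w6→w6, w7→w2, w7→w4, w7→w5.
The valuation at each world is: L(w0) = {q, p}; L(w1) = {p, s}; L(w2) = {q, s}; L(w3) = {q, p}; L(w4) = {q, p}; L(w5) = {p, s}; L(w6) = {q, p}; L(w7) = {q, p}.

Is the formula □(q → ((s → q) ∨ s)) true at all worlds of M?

Yes

Let φ = □(q → ((s → q) ∨ s)). Evaluate φ at each world:
  w0 (successors {w1}): φ is true.
  w1 (successors {w0, w1, w3, w4, w5, w6}): φ is true.
  w2 (successors {w2}): φ is true.
  w3 (successors {w2, w4, w7}): φ is true.
  w4 (successors {w2, w3, w5, w7}): φ is true.
  w5 (successors {w2, w7}): φ is true.
  w6 (successors {w0, w2, w6}): φ is true.
  w7 (successors {w2, w4, w5}): φ is true.
For instance, at w0:
  At w0: □(q → ((s → q) ∨ s)) requires q → ((s → q) ∨ s) at every successor {w1}.
    At w1: q → ((s → q) ∨ s) is true.
  So □(q → ((s → q) ∨ s)) is true at w0.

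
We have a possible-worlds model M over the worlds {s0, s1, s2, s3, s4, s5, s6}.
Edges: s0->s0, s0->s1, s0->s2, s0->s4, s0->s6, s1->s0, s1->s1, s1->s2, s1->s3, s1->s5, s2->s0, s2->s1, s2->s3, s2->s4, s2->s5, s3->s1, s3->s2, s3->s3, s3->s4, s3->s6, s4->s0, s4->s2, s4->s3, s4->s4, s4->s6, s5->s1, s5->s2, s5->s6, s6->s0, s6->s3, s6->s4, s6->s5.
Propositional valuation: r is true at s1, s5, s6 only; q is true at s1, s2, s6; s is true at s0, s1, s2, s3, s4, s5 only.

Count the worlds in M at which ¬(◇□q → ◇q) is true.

1

Let φ = ¬(◇□q → ◇q). Evaluate φ at each world:
  s0 (successors {s0, s1, s2, s4, s6}): φ is false.
  s1 (successors {s0, s1, s2, s3, s5}): φ is false.
  s2 (successors {s0, s1, s3, s4, s5}): φ is false.
  s3 (successors {s1, s2, s3, s4, s6}): φ is false.
  s4 (successors {s0, s2, s3, s4, s6}): φ is false.
  s5 (successors {s1, s2, s6}): φ is false.
  s6 (successors {s0, s3, s4, s5}): φ is true.
For instance, at s2:
  At s2: ◇□q → ◇q is true, so ¬(◇□q → ◇q) is false.
    At s2: ◇□q is true, ◇q is true, so ◇□q → ◇q is true.
      At s2: ◇□q requires □q at some successor in {s0, s1, s3, s4, s5}.
        □q holds at s5, so ◇□q is true at s2.
      At s2: ◇q requires q at some successor in {s0, s1, s3, s4, s5}.
        q holds at s1, so ◇q is true at s2.
Satisfying worlds: {s6}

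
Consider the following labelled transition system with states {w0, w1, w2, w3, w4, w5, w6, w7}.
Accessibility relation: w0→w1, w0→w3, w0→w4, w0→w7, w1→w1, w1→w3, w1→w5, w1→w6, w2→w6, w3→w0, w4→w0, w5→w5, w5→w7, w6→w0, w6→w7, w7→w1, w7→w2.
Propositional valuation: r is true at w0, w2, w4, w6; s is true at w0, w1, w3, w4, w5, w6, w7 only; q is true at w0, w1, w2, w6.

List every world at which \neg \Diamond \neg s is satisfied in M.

w0, w1, w2, w3, w4, w5, w6

Let φ = \neg \Diamond \neg s. Evaluate φ at each world:
  w0 (successors {w1, w3, w4, w7}): φ is true.
  w1 (successors {w1, w3, w5, w6}): φ is true.
  w2 (successors {w6}): φ is true.
  w3 (successors {w0}): φ is true.
  w4 (successors {w0}): φ is true.
  w5 (successors {w5, w7}): φ is true.
  w6 (successors {w0, w7}): φ is true.
  w7 (successors {w1, w2}): φ is false.
For instance, at w0:
  At w0: \Diamond \neg s is false, so \neg \Diamond \neg s is true.
    At w0: \Diamond \neg s requires \neg s at some successor in {w1, w3, w4, w7}.
      At w1: \neg s is false.
      At w3: \neg s is false.
      At w4: \neg s is false.
      At w7: \neg s is false.
    So \Diamond \neg s is false at w0.
Satisfying worlds: {w0, w1, w2, w3, w4, w5, w6}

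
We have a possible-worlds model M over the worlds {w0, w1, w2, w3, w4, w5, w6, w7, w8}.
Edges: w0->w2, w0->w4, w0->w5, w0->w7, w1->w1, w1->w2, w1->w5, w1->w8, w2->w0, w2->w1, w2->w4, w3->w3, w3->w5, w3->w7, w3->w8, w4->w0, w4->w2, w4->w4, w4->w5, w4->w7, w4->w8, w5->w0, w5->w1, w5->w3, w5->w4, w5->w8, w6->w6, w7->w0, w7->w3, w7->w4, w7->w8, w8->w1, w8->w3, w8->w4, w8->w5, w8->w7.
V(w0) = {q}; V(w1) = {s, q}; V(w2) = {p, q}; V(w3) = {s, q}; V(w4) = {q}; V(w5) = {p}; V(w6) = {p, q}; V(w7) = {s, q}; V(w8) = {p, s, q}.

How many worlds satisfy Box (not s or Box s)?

1

Recall that Box ψ holds at a world iff ψ holds at every accessible world, and Dia ψ holds iff ψ holds at some accessible world.
Let φ = Box (not s or Box s). Evaluate φ at each world:
  w0 (successors {w2, w4, w5, w7}): φ is false.
  w1 (successors {w1, w2, w5, w8}): φ is false.
  w2 (successors {w0, w1, w4}): φ is false.
  w3 (successors {w3, w5, w7, w8}): φ is false.
  w4 (successors {w0, w2, w4, w5, w7, w8}): φ is false.
  w5 (successors {w0, w1, w3, w4, w8}): φ is false.
  w6 (successors {w6}): φ is true.
  w7 (successors {w0, w3, w4, w8}): φ is false.
  w8 (successors {w1, w3, w4, w5, w7}): φ is false.
For instance, at w4:
  At w4: Box (not s or Box s) requires not s or Box s at every successor {w0, w2, w4, w5, w7, w8}.
    not s or Box s fails at w7, so Box (not s or Box s) is false at w4.
      At w7: not s is false, Box s is false, so not s or Box s is false.
Satisfying worlds: {w6}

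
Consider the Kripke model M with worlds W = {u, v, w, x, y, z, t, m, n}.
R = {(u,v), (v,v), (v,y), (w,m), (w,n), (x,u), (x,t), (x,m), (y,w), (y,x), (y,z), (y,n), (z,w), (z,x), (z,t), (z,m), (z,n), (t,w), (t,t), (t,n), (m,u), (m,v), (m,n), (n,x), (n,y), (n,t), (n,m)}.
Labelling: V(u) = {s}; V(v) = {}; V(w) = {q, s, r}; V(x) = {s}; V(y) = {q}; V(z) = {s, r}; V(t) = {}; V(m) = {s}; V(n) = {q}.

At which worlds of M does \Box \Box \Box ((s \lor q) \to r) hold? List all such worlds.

Let φ = \Box \Box \Box ((s \lor q) \to r). Evaluate φ at each world:
  u (successors {v}): φ is false.
  v (successors {v, y}): φ is false.
  w (successors {m, n}): φ is false.
  x (successors {u, t, m}): φ is false.
  y (successors {w, x, z, n}): φ is false.
  z (successors {w, x, t, m, n}): φ is false.
  t (successors {w, t, n}): φ is false.
  m (successors {u, v, n}): φ is false.
  n (successors {x, y, t, m}): φ is false.
For instance, at z:
  At z: \Box \Box \Box ((s \lor q) \to r) requires \Box \Box ((s \lor q) \to r) at every successor {w, x, t, m, n}.
    \Box \Box ((s \lor q) \to r) fails at w, so \Box \Box \Box ((s \lor q) \to r) is false at z.
      At w: \Box \Box ((s \lor q) \to r) requires \Box ((s \lor q) \to r) at every successor {m, n}.
        \Box ((s \lor q) \to r) fails at m, so \Box \Box ((s \lor q) \to r) is false at w.
Satisfying worlds: none.

none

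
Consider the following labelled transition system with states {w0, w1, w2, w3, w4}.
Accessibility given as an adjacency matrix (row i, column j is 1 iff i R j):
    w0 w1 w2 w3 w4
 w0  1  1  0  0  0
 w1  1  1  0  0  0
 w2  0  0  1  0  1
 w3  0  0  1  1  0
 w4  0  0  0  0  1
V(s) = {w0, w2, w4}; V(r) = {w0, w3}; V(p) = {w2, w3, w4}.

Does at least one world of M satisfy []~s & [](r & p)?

Let φ = []~s & [](r & p). Evaluate φ at each world:
  w0 (successors {w0, w1}): φ is false.
  w1 (successors {w0, w1}): φ is false.
  w2 (successors {w2, w4}): φ is false.
  w3 (successors {w2, w3}): φ is false.
  w4 (successors {w4}): φ is false.
For instance, at w4:
  At w4: []~s is false, [](r & p) is false, so []~s & [](r & p) is false.
    At w4: []~s requires ~s at every successor {w4}.
      ~s fails at w4, so []~s is false at w4.
    At w4: [](r & p) requires r & p at every successor {w4}.
      r & p fails at w4, so [](r & p) is false at w4.

No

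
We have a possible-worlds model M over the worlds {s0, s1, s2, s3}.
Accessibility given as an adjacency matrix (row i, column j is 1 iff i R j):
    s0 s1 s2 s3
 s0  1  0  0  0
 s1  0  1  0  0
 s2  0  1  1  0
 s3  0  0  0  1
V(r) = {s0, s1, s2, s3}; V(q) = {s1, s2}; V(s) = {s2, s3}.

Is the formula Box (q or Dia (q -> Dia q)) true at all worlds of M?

Recall that Box ψ holds at a world iff ψ holds at every accessible world, and Dia ψ holds iff ψ holds at some accessible world.
Let φ = Box (q or Dia (q -> Dia q)). Evaluate φ at each world:
  s0 (successors {s0}): φ is true.
  s1 (successors {s1}): φ is true.
  s2 (successors {s1, s2}): φ is true.
  s3 (successors {s3}): φ is true.
For instance, at s2:
  At s2: Box (q or Dia (q -> Dia q)) requires q or Dia (q -> Dia q) at every successor {s1, s2}.
      At s1: q is true, Dia (q -> Dia q) is true, so q or Dia (q -> Dia q) is true.
      At s2: q is true, Dia (q -> Dia q) is true, so q or Dia (q -> Dia q) is true.
  So Box (q or Dia (q -> Dia q)) is true at s2.

Yes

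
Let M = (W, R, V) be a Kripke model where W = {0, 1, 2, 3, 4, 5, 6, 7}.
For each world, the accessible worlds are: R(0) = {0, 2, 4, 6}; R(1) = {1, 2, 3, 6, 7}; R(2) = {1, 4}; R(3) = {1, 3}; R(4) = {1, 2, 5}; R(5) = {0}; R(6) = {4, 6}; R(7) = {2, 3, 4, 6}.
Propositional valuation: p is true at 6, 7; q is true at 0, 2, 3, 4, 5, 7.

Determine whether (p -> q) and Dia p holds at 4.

At 4: p -> q is true, Dia p is false, so (p -> q) and Dia p is false.
  At 4: Dia p requires p at some successor in {1, 2, 5}.
    At 1: p is false.
    At 2: p is false.
    At 5: p is false.
  So Dia p is false at 4.

No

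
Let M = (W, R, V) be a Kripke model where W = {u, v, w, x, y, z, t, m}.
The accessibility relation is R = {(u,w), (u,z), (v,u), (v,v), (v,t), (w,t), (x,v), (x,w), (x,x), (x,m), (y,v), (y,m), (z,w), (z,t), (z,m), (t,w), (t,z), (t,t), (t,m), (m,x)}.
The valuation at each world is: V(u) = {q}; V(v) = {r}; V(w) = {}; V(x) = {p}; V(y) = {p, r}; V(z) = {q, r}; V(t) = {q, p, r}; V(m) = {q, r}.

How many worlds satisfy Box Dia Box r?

2

Let φ = Box Dia Box r. Evaluate φ at each world:
  u (successors {w, z}): φ is false.
  v (successors {u, v, t}): φ is false.
  w (successors {t}): φ is true.
  x (successors {v, w, x, m}): φ is false.
  y (successors {v, m}): φ is false.
  z (successors {w, t, m}): φ is false.
  t (successors {w, z, t, m}): φ is false.
  m (successors {x}): φ is true.
For instance, at y:
  At y: Box Dia Box r requires Dia Box r at every successor {v, m}.
    Dia Box r fails at v, so Box Dia Box r is false at y.
      At v: Dia Box r requires Box r at some successor in {u, v, t}.
        At u: Box r is false.
        At v: Box r is false.
        At t: Box r is false.
      So Dia Box r is false at v.
Satisfying worlds: {w, m}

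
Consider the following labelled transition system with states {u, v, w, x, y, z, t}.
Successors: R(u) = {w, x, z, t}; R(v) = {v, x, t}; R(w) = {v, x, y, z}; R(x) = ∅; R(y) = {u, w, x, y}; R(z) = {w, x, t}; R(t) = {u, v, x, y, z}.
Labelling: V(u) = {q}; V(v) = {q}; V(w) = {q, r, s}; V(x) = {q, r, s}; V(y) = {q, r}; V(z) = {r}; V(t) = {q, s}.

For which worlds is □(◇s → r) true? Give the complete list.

Let φ = □(◇s → r). Evaluate φ at each world:
  u (successors {w, x, z, t}): φ is false.
  v (successors {v, x, t}): φ is false.
  w (successors {v, x, y, z}): φ is false.
  x (successors ∅): φ is true.
  y (successors {u, w, x, y}): φ is false.
  z (successors {w, x, t}): φ is false.
  t (successors {u, v, x, y, z}): φ is false.
For instance, at t:
  At t: □(◇s → r) requires ◇s → r at every successor {u, v, x, y, z}.
    ◇s → r fails at u, so □(◇s → r) is false at t.
      At u: ◇s is true, r is false, so ◇s → r is false.
Satisfying worlds: {x}

x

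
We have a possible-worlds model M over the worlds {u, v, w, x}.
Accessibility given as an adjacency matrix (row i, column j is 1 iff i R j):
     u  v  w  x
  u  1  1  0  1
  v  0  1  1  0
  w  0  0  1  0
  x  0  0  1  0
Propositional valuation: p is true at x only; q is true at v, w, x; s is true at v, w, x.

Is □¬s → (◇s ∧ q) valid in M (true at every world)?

Let φ = □¬s → (◇s ∧ q). Evaluate φ at each world:
  u (successors {u, v, x}): φ is true.
  v (successors {v, w}): φ is true.
  w (successors {w}): φ is true.
  x (successors {w}): φ is true.
For instance, at u:
  At u: □¬s is false, ◇s ∧ q is false, so □¬s → (◇s ∧ q) is true.
    At u: □¬s requires ¬s at every successor {u, v, x}.
      ¬s fails at v, so □¬s is false at u.
    At u: ◇s is true, q is false, so ◇s ∧ q is false.
      At u: ◇s requires s at some successor in {u, v, x}.
        s holds at v, so ◇s is true at u.

Yes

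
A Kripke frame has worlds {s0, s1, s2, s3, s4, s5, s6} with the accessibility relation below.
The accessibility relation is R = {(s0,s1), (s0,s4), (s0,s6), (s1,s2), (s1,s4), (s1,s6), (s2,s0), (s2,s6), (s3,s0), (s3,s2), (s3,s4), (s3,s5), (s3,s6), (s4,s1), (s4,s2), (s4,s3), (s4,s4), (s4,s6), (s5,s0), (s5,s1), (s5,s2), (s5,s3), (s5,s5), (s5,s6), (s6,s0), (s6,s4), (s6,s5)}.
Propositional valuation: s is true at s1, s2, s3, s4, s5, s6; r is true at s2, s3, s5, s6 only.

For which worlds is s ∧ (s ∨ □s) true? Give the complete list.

s1, s2, s3, s4, s5, s6

Recall that □ψ holds at a world iff ψ holds at every accessible world, and ◇ψ holds iff ψ holds at some accessible world.
Let φ = s ∧ (s ∨ □s). Evaluate φ at each world:
  s0 (successors {s1, s4, s6}): φ is false.
  s1 (successors {s2, s4, s6}): φ is true.
  s2 (successors {s0, s6}): φ is true.
  s3 (successors {s0, s2, s4, s5, s6}): φ is true.
  s4 (successors {s1, s2, s3, s4, s6}): φ is true.
  s5 (successors {s0, s1, s2, s3, s5, s6}): φ is true.
  s6 (successors {s0, s4, s5}): φ is true.
For instance, at s2:
  At s2: s is true, s ∨ □s is true, so s ∧ (s ∨ □s) is true.
    At s2: s is true, □s is false, so s ∨ □s is true.
      At s2: □s requires s at every successor {s0, s6}.
        s fails at s0, so □s is false at s2.
Satisfying worlds: {s1, s2, s3, s4, s5, s6}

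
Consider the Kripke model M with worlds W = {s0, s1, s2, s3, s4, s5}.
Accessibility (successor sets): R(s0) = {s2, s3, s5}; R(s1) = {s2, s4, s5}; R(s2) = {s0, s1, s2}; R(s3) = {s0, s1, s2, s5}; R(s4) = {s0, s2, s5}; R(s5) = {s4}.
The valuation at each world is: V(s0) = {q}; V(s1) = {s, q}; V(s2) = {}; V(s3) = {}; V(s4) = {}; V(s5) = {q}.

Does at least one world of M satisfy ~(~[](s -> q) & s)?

Yes

Recall that []ψ holds at a world iff ψ holds at every accessible world, and <>ψ holds iff ψ holds at some accessible world.
Let φ = ~(~[](s -> q) & s). Evaluate φ at each world:
  s0 (successors {s2, s3, s5}): φ is true.
  s1 (successors {s2, s4, s5}): φ is true.
  s2 (successors {s0, s1, s2}): φ is true.
  s3 (successors {s0, s1, s2, s5}): φ is true.
  s4 (successors {s0, s2, s5}): φ is true.
  s5 (successors {s4}): φ is true.
Detail at s0 (witness):
  At s0: ~[](s -> q) & s is false, so ~(~[](s -> q) & s) is true.
    At s0: ~[](s -> q) is false, s is false, so ~[](s -> q) & s is false.
      At s0: [](s -> q) is true, so ~[](s -> q) is false.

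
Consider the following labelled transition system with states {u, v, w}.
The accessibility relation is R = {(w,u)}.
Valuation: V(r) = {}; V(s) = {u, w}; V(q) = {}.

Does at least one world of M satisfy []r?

Yes

Recall that []ψ holds at a world iff ψ holds at every accessible world, and <>ψ holds iff ψ holds at some accessible world.
Let φ = []r. Evaluate φ at each world:
  u (successors ∅): φ is true.
  v (successors ∅): φ is true.
  w (successors {u}): φ is false.
Detail at u (witness):
  At u: no accessible worlds, so []r holds vacuously.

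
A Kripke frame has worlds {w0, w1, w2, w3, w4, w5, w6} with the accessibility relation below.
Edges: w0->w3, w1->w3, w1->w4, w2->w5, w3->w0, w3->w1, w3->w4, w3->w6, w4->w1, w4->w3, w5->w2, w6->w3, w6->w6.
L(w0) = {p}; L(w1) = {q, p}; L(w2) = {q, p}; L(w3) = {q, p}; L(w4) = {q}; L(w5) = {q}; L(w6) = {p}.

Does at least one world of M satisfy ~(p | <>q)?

No

Let φ = ~(p | <>q). Evaluate φ at each world:
  w0 (successors {w3}): φ is false.
  w1 (successors {w3, w4}): φ is false.
  w2 (successors {w5}): φ is false.
  w3 (successors {w0, w1, w4, w6}): φ is false.
  w4 (successors {w1, w3}): φ is false.
  w5 (successors {w2}): φ is false.
  w6 (successors {w3, w6}): φ is false.
For instance, at w2:
  At w2: p | <>q is true, so ~(p | <>q) is false.
    At w2: p is true, <>q is true, so p | <>q is true.
      At w2: <>q requires q at some successor in {w5}.
        q holds at w5, so <>q is true at w2.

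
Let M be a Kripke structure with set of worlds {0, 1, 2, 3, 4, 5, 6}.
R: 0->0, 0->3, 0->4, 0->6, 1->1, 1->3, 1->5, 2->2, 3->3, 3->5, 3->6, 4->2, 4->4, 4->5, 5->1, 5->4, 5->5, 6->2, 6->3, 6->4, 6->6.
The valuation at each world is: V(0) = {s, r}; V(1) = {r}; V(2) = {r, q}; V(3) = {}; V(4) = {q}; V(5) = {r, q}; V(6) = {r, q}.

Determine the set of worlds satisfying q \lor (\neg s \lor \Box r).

Recall that \Box ψ holds at a world iff ψ holds at every accessible world, and \Diamond ψ holds iff ψ holds at some accessible world.
Let φ = q \lor (\neg s \lor \Box r). Evaluate φ at each world:
  0 (successors {0, 3, 4, 6}): φ is false.
  1 (successors {1, 3, 5}): φ is true.
  2 (successors {2}): φ is true.
  3 (successors {3, 5, 6}): φ is true.
  4 (successors {2, 4, 5}): φ is true.
  5 (successors {1, 4, 5}): φ is true.
  6 (successors {2, 3, 4, 6}): φ is true.
For instance, at 6:
  At 6: q is true, \neg s \lor \Box r is true, so q \lor (\neg s \lor \Box r) is true.
    At 6: \neg s is true, \Box r is false, so \neg s \lor \Box r is true.
      At 6: \Box r requires r at every successor {2, 3, 4, 6}.
        r fails at 3, so \Box r is false at 6.
Satisfying worlds: {1, 2, 3, 4, 5, 6}

1, 2, 3, 4, 5, 6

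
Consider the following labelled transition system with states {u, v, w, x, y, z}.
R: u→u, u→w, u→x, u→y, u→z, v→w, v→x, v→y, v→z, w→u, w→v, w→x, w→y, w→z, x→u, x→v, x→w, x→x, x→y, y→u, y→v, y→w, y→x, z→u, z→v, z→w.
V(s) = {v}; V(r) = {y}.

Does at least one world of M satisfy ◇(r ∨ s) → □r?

Let φ = ◇(r ∨ s) → □r. Evaluate φ at each world:
  u (successors {u, w, x, y, z}): φ is false.
  v (successors {w, x, y, z}): φ is false.
  w (successors {u, v, x, y, z}): φ is false.
  x (successors {u, v, w, x, y}): φ is false.
  y (successors {u, v, w, x}): φ is false.
  z (successors {u, v, w}): φ is false.
For instance, at x:
  At x: ◇(r ∨ s) is true, □r is false, so ◇(r ∨ s) → □r is false.
    At x: ◇(r ∨ s) requires r ∨ s at some successor in {u, v, w, x, y}.
      r ∨ s holds at v, so ◇(r ∨ s) is true at x.
    At x: □r requires r at every successor {u, v, w, x, y}.
      r fails at u, so □r is false at x.

No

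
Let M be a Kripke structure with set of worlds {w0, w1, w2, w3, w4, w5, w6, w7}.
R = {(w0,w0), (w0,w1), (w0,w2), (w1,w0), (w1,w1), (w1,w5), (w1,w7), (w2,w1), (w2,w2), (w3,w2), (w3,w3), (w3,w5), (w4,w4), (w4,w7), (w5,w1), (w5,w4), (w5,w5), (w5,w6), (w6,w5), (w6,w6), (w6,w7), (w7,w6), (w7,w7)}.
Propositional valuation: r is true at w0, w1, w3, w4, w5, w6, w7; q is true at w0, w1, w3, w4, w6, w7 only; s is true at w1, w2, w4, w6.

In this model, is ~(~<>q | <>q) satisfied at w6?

At w6: ~<>q | <>q is true, so ~(~<>q | <>q) is false.
  At w6: ~<>q is false, <>q is true, so ~<>q | <>q is true.
    At w6: <>q is true, so ~<>q is false.
      At w6: <>q requires q at some successor in {w5, w6, w7}.
        q holds at w6, so <>q is true at w6.
    At w6: <>q requires q at some successor in {w5, w6, w7}.
      q holds at w6, so <>q is true at w6.

No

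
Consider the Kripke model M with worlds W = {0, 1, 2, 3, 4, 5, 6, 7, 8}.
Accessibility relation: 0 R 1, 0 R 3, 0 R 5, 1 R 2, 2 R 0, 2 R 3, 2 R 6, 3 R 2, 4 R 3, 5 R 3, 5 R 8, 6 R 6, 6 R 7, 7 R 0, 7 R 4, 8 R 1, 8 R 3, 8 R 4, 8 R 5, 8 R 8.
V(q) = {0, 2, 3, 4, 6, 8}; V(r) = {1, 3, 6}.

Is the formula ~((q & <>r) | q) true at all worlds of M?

No

Let φ = ~((q & <>r) | q). Evaluate φ at each world:
  0 (successors {1, 3, 5}): φ is false.
  1 (successors {2}): φ is true.
  2 (successors {0, 3, 6}): φ is false.
  3 (successors {2}): φ is false.
  4 (successors {3}): φ is false.
  5 (successors {3, 8}): φ is true.
  6 (successors {6, 7}): φ is false.
  7 (successors {0, 4}): φ is true.
  8 (successors {1, 3, 4, 5, 8}): φ is false.
Detail at 0 (counterexample):
  At 0: (q & <>r) | q is true, so ~((q & <>r) | q) is false.
    At 0: q & <>r is true, q is true, so (q & <>r) | q is true.
      At 0: q is true, <>r is true, so q & <>r is true.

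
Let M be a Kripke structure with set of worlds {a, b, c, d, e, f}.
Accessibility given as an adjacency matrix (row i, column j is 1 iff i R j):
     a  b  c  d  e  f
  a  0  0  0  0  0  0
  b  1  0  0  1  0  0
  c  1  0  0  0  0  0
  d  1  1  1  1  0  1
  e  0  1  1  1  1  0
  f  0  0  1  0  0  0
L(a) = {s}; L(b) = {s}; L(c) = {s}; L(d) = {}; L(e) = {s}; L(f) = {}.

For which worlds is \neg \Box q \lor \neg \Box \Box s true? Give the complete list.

b, c, d, e, f

Recall that \Box ψ holds at a world iff ψ holds at every accessible world, and \Diamond ψ holds iff ψ holds at some accessible world.
Let φ = \neg \Box q \lor \neg \Box \Box s. Evaluate φ at each world:
  a (successors ∅): φ is false.
  b (successors {a, d}): φ is true.
  c (successors {a}): φ is true.
  d (successors {a, b, c, d, f}): φ is true.
  e (successors {b, c, d, e}): φ is true.
  f (successors {c}): φ is true.
For instance, at c:
  At c: \neg \Box q is true, \neg \Box \Box s is false, so \neg \Box q \lor \neg \Box \Box s is true.
    At c: \Box q is false, so \neg \Box q is true.
      At c: \Box q requires q at every successor {a}.
        q fails at a, so \Box q is false at c.
    At c: \Box \Box s is true, so \neg \Box \Box s is false.
      At c: \Box \Box s requires \Box s at every successor {a}.
        At a: \Box s is true.
      So \Box \Box s is true at c.
Satisfying worlds: {b, c, d, e, f}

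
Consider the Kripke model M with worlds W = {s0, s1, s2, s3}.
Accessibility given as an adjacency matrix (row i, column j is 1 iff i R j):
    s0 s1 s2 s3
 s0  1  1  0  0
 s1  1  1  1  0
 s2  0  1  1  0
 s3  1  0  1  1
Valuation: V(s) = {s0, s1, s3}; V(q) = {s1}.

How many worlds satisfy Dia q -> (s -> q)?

Let φ = Dia q -> (s -> q). Evaluate φ at each world:
  s0 (successors {s0, s1}): φ is false.
  s1 (successors {s0, s1, s2}): φ is true.
  s2 (successors {s1, s2}): φ is true.
  s3 (successors {s0, s2, s3}): φ is true.
For instance, at s1:
  At s1: Dia q is true, s -> q is true, so Dia q -> (s -> q) is true.
    At s1: Dia q requires q at some successor in {s0, s1, s2}.
      q holds at s1, so Dia q is true at s1.
Satisfying worlds: {s1, s2, s3}

3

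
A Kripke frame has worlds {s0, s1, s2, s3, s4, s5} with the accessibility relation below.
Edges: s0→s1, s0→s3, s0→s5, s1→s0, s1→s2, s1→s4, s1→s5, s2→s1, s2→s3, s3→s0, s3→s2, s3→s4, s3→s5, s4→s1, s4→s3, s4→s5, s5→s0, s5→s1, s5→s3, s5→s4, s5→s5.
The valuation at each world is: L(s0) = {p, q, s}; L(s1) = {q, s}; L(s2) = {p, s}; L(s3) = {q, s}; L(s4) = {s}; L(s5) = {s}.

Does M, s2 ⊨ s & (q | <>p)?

No

At s2: s is true, q | <>p is false, so s & (q | <>p) is false.
  At s2: q is false, <>p is false, so q | <>p is false.
    At s2: <>p requires p at some successor in {s1, s3}.
      At s1: p is false.
      At s3: p is false.
    So <>p is false at s2.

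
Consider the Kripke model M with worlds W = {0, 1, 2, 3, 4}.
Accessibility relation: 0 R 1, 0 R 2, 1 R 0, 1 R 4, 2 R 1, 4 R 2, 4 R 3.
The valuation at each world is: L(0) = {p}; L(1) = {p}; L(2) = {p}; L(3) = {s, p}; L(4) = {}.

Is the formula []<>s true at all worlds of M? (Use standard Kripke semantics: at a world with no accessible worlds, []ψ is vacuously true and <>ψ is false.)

No

Let φ = []<>s. Evaluate φ at each world:
  0 (successors {1, 2}): φ is false.
  1 (successors {0, 4}): φ is false.
  2 (successors {1}): φ is false.
  3 (successors ∅): φ is true.
  4 (successors {2, 3}): φ is false.
Detail at 0 (counterexample):
  At 0: []<>s requires <>s at every successor {1, 2}.
    <>s fails at 1, so []<>s is false at 0.
      At 1: <>s requires s at some successor in {0, 4}.
        At 0: s is false.
        At 4: s is false.
      So <>s is false at 1.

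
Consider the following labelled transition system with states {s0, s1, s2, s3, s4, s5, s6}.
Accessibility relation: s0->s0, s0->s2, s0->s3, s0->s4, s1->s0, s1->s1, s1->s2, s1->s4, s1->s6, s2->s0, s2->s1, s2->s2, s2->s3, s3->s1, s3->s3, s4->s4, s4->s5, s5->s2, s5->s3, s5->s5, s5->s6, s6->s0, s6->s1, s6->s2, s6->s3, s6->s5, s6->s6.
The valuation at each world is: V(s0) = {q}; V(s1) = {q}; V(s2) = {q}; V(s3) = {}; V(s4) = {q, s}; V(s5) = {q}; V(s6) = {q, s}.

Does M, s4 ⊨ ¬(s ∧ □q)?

At s4: s ∧ □q is true, so ¬(s ∧ □q) is false.
  At s4: s is true, □q is true, so s ∧ □q is true.
    At s4: □q requires q at every successor {s4, s5}.
      At s4: q is true.
      At s5: q is true.
    So □q is true at s4.

No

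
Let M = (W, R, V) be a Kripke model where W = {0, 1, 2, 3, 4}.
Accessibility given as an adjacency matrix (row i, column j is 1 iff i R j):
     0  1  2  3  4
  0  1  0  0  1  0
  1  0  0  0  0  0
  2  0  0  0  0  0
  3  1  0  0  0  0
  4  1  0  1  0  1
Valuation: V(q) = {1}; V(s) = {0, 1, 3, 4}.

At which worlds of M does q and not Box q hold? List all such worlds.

Let φ = q and not Box q. Evaluate φ at each world:
  0 (successors {0, 3}): φ is false.
  1 (successors ∅): φ is false.
  2 (successors ∅): φ is false.
  3 (successors {0}): φ is false.
  4 (successors {0, 2, 4}): φ is false.
For instance, at 4:
  At 4: q is false, not Box q is true, so q and not Box q is false.
    At 4: Box q is false, so not Box q is true.
      At 4: Box q requires q at every successor {0, 2, 4}.
        q fails at 0, so Box q is false at 4.
Satisfying worlds: none.

none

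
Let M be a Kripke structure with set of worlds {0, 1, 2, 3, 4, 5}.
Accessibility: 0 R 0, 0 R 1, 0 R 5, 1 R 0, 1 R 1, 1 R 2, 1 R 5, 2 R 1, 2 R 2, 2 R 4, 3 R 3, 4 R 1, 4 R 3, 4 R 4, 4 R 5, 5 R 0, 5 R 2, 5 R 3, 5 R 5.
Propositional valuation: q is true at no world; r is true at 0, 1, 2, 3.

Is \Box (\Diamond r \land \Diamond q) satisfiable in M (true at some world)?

No

Let φ = \Box (\Diamond r \land \Diamond q). Evaluate φ at each world:
  0 (successors {0, 1, 5}): φ is false.
  1 (successors {0, 1, 2, 5}): φ is false.
  2 (successors {1, 2, 4}): φ is false.
  3 (successors {3}): φ is false.
  4 (successors {1, 3, 4, 5}): φ is false.
  5 (successors {0, 2, 3, 5}): φ is false.
For instance, at 2:
  At 2: \Box (\Diamond r \land \Diamond q) requires \Diamond r \land \Diamond q at every successor {1, 2, 4}.
    \Diamond r \land \Diamond q fails at 1, so \Box (\Diamond r \land \Diamond q) is false at 2.
      At 1: \Diamond r is true, \Diamond q is false, so \Diamond r \land \Diamond q is false.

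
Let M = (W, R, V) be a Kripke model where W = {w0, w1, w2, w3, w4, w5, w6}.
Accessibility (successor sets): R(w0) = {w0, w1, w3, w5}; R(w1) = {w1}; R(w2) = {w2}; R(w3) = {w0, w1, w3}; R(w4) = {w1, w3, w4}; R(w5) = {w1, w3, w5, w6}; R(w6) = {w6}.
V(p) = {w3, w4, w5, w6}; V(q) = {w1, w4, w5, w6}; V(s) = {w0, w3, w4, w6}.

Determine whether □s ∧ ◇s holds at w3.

No

Recall that □ψ holds at a world iff ψ holds at every accessible world, and ◇ψ holds iff ψ holds at some accessible world.
At w3: □s is false, ◇s is true, so □s ∧ ◇s is false.
  At w3: □s requires s at every successor {w0, w1, w3}.
    s fails at w1, so □s is false at w3.
  At w3: ◇s requires s at some successor in {w0, w1, w3}.
    s holds at w0, so ◇s is true at w3.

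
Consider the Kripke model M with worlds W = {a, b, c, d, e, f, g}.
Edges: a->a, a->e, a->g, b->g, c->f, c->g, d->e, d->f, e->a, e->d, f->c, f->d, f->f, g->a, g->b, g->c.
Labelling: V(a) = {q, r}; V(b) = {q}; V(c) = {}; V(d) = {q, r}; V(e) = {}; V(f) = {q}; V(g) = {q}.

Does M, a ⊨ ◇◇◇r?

Yes

At a: ◇◇◇r requires ◇◇r at some successor in {a, e, g}.
  ◇◇r holds at a, so ◇◇◇r is true at a.
    At a: ◇◇r requires ◇r at some successor in {a, e, g}.
      ◇r holds at a, so ◇◇r is true at a.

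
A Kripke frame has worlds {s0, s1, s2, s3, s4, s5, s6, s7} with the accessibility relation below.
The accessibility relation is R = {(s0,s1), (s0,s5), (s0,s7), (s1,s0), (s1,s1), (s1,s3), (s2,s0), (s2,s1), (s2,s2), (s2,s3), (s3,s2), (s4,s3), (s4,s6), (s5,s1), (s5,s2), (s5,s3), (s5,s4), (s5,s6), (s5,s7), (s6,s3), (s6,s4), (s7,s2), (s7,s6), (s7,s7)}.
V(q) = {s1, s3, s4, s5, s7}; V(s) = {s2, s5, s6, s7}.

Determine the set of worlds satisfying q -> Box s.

s0, s2, s3, s6, s7

Let φ = q -> Box s. Evaluate φ at each world:
  s0 (successors {s1, s5, s7}): φ is true.
  s1 (successors {s0, s1, s3}): φ is false.
  s2 (successors {s0, s1, s2, s3}): φ is true.
  s3 (successors {s2}): φ is true.
  s4 (successors {s3, s6}): φ is false.
  s5 (successors {s1, s2, s3, s4, s6, s7}): φ is false.
  s6 (successors {s3, s4}): φ is true.
  s7 (successors {s2, s6, s7}): φ is true.
For instance, at s0:
  At s0: q is false, Box s is false, so q -> Box s is true.
    At s0: Box s requires s at every successor {s1, s5, s7}.
      s fails at s1, so Box s is false at s0.
Satisfying worlds: {s0, s2, s3, s6, s7}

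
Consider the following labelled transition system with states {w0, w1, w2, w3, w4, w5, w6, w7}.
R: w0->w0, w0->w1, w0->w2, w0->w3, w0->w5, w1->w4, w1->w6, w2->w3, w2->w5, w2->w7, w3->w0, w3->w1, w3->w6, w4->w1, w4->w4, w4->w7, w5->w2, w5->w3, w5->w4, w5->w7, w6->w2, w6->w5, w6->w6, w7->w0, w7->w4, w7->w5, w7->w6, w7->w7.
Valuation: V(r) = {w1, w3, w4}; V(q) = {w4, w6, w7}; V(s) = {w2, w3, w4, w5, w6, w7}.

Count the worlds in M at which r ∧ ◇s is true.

3

Let φ = r ∧ ◇s. Evaluate φ at each world:
  w0 (successors {w0, w1, w2, w3, w5}): φ is false.
  w1 (successors {w4, w6}): φ is true.
  w2 (successors {w3, w5, w7}): φ is false.
  w3 (successors {w0, w1, w6}): φ is true.
  w4 (successors {w1, w4, w7}): φ is true.
  w5 (successors {w2, w3, w4, w7}): φ is false.
  w6 (successors {w2, w5, w6}): φ is false.
  w7 (successors {w0, w4, w5, w6, w7}): φ is false.
For instance, at w4:
  At w4: r is true, ◇s is true, so r ∧ ◇s is true.
    At w4: ◇s requires s at some successor in {w1, w4, w7}.
      s holds at w4, so ◇s is true at w4.
Satisfying worlds: {w1, w3, w4}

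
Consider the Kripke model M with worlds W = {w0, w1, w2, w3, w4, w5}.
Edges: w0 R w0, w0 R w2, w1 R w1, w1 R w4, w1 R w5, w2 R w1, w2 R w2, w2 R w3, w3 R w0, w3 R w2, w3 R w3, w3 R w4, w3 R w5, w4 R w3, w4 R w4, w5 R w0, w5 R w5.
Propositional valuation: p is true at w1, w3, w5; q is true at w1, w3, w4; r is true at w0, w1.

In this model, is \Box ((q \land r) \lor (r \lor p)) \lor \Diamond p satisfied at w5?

At w5: \Box ((q \land r) \lor (r \lor p)) is true, \Diamond p is true, so \Box ((q \land r) \lor (r \lor p)) \lor \Diamond p is true.
  At w5: \Box ((q \land r) \lor (r \lor p)) requires (q \land r) \lor (r \lor p) at every successor {w0, w5}.
    At w0: (q \land r) \lor (r \lor p) is true.
    At w5: (q \land r) \lor (r \lor p) is true.
  So \Box ((q \land r) \lor (r \lor p)) is true at w5.
  At w5: \Diamond p requires p at some successor in {w0, w5}.
    p holds at w5, so \Diamond p is true at w5.

Yes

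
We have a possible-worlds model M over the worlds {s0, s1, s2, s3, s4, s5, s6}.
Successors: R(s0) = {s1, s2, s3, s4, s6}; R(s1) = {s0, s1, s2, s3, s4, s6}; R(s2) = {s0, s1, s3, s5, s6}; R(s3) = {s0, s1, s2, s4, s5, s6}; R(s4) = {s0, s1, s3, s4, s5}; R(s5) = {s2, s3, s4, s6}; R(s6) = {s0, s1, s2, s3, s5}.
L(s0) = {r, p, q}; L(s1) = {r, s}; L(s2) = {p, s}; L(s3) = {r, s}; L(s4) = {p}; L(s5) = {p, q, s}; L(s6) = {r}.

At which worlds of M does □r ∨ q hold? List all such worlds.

s0, s5

Recall that □ψ holds at a world iff ψ holds at every accessible world, and ◇ψ holds iff ψ holds at some accessible world.
Let φ = □r ∨ q. Evaluate φ at each world:
  s0 (successors {s1, s2, s3, s4, s6}): φ is true.
  s1 (successors {s0, s1, s2, s3, s4, s6}): φ is false.
  s2 (successors {s0, s1, s3, s5, s6}): φ is false.
  s3 (successors {s0, s1, s2, s4, s5, s6}): φ is false.
  s4 (successors {s0, s1, s3, s4, s5}): φ is false.
  s5 (successors {s2, s3, s4, s6}): φ is true.
  s6 (successors {s0, s1, s2, s3, s5}): φ is false.
For instance, at s3:
  At s3: □r is false, q is false, so □r ∨ q is false.
    At s3: □r requires r at every successor {s0, s1, s2, s4, s5, s6}.
      r fails at s2, so □r is false at s3.
Satisfying worlds: {s0, s5}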